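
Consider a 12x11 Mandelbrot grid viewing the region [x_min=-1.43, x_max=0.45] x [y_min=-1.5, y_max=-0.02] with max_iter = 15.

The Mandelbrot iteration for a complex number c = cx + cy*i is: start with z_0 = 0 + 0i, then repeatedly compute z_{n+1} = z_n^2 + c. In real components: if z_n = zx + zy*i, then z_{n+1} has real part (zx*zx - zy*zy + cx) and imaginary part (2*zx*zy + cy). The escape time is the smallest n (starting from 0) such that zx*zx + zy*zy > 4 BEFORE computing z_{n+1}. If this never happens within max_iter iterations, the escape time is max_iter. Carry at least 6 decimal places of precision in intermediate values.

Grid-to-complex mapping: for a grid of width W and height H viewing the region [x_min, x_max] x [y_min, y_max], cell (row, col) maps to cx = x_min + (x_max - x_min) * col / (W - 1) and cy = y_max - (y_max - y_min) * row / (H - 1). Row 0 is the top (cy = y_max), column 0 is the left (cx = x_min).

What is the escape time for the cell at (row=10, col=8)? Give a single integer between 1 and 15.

z_0 = 0 + 0i, c = -0.0627 + -1.5000i
Iter 1: z = -0.0627 + -1.5000i, |z|^2 = 2.2539
Iter 2: z = -2.3088 + -1.3118i, |z|^2 = 7.0514
Escaped at iteration 2

Answer: 2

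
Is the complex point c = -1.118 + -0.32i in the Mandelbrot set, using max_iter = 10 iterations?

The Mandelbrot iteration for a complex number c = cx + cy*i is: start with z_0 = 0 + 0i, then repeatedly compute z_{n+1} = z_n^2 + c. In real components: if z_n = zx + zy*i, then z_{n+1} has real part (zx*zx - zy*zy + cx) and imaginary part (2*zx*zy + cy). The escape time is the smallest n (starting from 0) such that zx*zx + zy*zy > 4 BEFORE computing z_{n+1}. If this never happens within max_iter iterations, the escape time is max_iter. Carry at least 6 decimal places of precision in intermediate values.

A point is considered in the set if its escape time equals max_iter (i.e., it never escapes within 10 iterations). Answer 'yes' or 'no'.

z_0 = 0 + 0i, c = -1.1180 + -0.3200i
Iter 1: z = -1.1180 + -0.3200i, |z|^2 = 1.3523
Iter 2: z = 0.0295 + 0.3955i, |z|^2 = 0.1573
Iter 3: z = -1.2736 + -0.2966i, |z|^2 = 1.7100
Iter 4: z = 0.4160 + 0.4356i, |z|^2 = 0.3628
Iter 5: z = -1.1347 + 0.0424i, |z|^2 = 1.2894
Iter 6: z = 0.1678 + -0.4162i, |z|^2 = 0.2014
Iter 7: z = -1.2631 + -0.4597i, |z|^2 = 1.8066
Iter 8: z = 0.2661 + 0.8411i, |z|^2 = 0.7783
Iter 9: z = -1.7547 + 0.1276i, |z|^2 = 3.0954
Did not escape in 10 iterations → in set

Answer: yes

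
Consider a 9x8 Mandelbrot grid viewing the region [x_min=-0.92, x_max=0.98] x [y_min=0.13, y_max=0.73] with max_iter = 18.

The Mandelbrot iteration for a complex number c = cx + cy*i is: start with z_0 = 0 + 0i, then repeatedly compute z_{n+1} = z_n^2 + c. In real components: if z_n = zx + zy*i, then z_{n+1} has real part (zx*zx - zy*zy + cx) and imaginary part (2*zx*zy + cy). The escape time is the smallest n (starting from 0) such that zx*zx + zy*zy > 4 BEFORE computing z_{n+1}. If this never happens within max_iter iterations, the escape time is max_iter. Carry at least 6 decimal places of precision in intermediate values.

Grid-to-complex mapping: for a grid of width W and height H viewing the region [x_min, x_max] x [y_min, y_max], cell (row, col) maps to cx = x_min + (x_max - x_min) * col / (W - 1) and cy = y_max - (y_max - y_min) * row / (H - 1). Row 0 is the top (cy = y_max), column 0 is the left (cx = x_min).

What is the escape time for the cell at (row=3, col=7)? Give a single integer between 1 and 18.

z_0 = 0 + 0i, c = 0.7425 + 0.4729i
Iter 1: z = 0.7425 + 0.4729i, |z|^2 = 0.7749
Iter 2: z = 1.0702 + 1.1750i, |z|^2 = 2.5261
Iter 3: z = 0.5071 + 2.9880i, |z|^2 = 9.1851
Escaped at iteration 3

Answer: 3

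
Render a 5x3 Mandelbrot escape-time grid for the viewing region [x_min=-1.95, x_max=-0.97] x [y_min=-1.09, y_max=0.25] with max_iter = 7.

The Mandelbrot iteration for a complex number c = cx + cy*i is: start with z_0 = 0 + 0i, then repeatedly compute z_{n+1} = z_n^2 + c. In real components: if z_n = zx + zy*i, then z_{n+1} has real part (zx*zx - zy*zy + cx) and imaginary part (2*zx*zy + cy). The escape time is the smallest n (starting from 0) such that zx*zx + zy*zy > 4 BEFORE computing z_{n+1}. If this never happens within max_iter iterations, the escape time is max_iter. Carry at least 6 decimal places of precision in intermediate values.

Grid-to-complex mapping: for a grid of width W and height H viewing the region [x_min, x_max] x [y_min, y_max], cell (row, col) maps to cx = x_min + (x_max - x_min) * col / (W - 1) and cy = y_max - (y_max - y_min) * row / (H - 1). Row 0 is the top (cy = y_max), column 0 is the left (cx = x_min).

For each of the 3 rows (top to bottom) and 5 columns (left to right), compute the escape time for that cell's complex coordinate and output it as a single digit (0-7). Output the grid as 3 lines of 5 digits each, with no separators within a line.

Answer: 34577
23466
11233

Derivation:
(row=0, col=0): c = -1.9500 + 0.2500i → escape time 3
(row=0, col=1): c = -1.7050 + 0.2500i → escape time 4
(row=0, col=2): c = -1.4600 + 0.2500i → escape time 5
(row=0, col=3): c = -1.2150 + 0.2500i → escape time 7
(row=0, col=4): c = -0.9700 + 0.2500i → escape time 7
(row=1, col=0): c = -1.9500 + -0.4200i → escape time 2
(row=1, col=1): c = -1.7050 + -0.4200i → escape time 3
(row=1, col=2): c = -1.4600 + -0.4200i → escape time 4
(row=1, col=3): c = -1.2150 + -0.4200i → escape time 6
(row=1, col=4): c = -0.9700 + -0.4200i → escape time 6
(row=2, col=0): c = -1.9500 + -1.0900i → escape time 1
(row=2, col=1): c = -1.7050 + -1.0900i → escape time 1
(row=2, col=2): c = -1.4600 + -1.0900i → escape time 2
(row=2, col=3): c = -1.2150 + -1.0900i → escape time 3
(row=2, col=4): c = -0.9700 + -1.0900i → escape time 3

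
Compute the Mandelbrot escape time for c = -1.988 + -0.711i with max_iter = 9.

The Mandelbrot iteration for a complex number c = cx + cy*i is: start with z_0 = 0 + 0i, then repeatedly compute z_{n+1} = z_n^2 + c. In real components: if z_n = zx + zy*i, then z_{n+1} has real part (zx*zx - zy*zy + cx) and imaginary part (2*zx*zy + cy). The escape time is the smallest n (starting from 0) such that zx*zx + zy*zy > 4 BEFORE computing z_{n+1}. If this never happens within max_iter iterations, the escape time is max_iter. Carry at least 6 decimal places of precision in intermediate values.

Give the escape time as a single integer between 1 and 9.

z_0 = 0 + 0i, c = -1.9880 + -0.7110i
Iter 1: z = -1.9880 + -0.7110i, |z|^2 = 4.4577
Escaped at iteration 1

Answer: 1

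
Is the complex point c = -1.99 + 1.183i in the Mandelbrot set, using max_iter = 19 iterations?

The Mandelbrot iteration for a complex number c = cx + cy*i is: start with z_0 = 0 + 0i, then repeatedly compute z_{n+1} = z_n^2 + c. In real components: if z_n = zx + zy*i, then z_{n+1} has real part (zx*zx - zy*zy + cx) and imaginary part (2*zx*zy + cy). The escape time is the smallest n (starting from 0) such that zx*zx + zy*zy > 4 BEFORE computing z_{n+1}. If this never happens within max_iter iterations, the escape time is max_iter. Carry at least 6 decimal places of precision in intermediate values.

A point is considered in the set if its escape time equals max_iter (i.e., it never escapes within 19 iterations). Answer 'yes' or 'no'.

z_0 = 0 + 0i, c = -1.9900 + 1.1830i
Iter 1: z = -1.9900 + 1.1830i, |z|^2 = 5.3596
Escaped at iteration 1

Answer: no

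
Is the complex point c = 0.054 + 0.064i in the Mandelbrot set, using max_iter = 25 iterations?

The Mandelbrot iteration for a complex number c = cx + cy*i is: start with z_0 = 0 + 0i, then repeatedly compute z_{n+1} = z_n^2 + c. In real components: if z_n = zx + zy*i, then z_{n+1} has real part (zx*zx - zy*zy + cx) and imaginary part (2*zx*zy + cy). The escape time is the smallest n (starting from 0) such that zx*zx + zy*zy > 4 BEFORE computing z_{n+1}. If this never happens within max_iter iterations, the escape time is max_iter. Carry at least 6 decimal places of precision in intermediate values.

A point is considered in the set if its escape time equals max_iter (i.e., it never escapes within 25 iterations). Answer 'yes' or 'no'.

Answer: yes

Derivation:
z_0 = 0 + 0i, c = 0.0540 + 0.0640i
Iter 1: z = 0.0540 + 0.0640i, |z|^2 = 0.0070
Iter 2: z = 0.0528 + 0.0709i, |z|^2 = 0.0078
Iter 3: z = 0.0518 + 0.0715i, |z|^2 = 0.0078
Iter 4: z = 0.0516 + 0.0714i, |z|^2 = 0.0078
Iter 5: z = 0.0516 + 0.0714i, |z|^2 = 0.0078
Iter 6: z = 0.0516 + 0.0714i, |z|^2 = 0.0078
Iter 7: z = 0.0516 + 0.0714i, |z|^2 = 0.0078
Iter 8: z = 0.0516 + 0.0714i, |z|^2 = 0.0078
Iter 9: z = 0.0516 + 0.0714i, |z|^2 = 0.0078
Iter 10: z = 0.0516 + 0.0714i, |z|^2 = 0.0078
Iter 11: z = 0.0516 + 0.0714i, |z|^2 = 0.0078
Iter 12: z = 0.0516 + 0.0714i, |z|^2 = 0.0078
Iter 13: z = 0.0516 + 0.0714i, |z|^2 = 0.0078
Iter 14: z = 0.0516 + 0.0714i, |z|^2 = 0.0078
Iter 15: z = 0.0516 + 0.0714i, |z|^2 = 0.0078
Iter 16: z = 0.0516 + 0.0714i, |z|^2 = 0.0078
Iter 17: z = 0.0516 + 0.0714i, |z|^2 = 0.0078
Iter 18: z = 0.0516 + 0.0714i, |z|^2 = 0.0078
Iter 19: z = 0.0516 + 0.0714i, |z|^2 = 0.0078
Iter 20: z = 0.0516 + 0.0714i, |z|^2 = 0.0078
Iter 21: z = 0.0516 + 0.0714i, |z|^2 = 0.0078
Iter 22: z = 0.0516 + 0.0714i, |z|^2 = 0.0078
Iter 23: z = 0.0516 + 0.0714i, |z|^2 = 0.0078
Iter 24: z = 0.0516 + 0.0714i, |z|^2 = 0.0078
Did not escape in 25 iterations → in set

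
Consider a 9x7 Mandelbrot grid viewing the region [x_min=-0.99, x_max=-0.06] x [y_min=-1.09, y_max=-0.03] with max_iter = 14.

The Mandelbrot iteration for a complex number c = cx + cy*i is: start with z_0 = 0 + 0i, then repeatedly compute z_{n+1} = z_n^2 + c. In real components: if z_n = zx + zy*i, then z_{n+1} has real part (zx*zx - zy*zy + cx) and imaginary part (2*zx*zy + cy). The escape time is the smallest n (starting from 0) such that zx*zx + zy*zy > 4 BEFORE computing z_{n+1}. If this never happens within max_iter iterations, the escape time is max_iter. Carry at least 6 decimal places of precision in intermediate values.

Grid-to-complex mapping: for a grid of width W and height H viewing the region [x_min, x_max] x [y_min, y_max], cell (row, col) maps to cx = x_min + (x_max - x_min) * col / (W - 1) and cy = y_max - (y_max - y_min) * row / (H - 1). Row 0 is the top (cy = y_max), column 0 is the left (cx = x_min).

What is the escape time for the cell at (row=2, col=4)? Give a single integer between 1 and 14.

Answer: 14

Derivation:
z_0 = 0 + 0i, c = -0.5250 + -0.3833i
Iter 1: z = -0.5250 + -0.3833i, |z|^2 = 0.4226
Iter 2: z = -0.3963 + 0.0192i, |z|^2 = 0.1574
Iter 3: z = -0.3683 + -0.3985i, |z|^2 = 0.2945
Iter 4: z = -0.5482 + -0.0898i, |z|^2 = 0.3086
Iter 5: z = -0.2326 + -0.2849i, |z|^2 = 0.1353
Iter 6: z = -0.5521 + -0.2508i, |z|^2 = 0.3677
Iter 7: z = -0.2831 + -0.1064i, |z|^2 = 0.0915
Iter 8: z = -0.4562 + -0.3231i, |z|^2 = 0.3125
Iter 9: z = -0.4213 + -0.0886i, |z|^2 = 0.1853
Iter 10: z = -0.3553 + -0.3087i, |z|^2 = 0.2216
Iter 11: z = -0.4940 + -0.1639i, |z|^2 = 0.2709
Iter 12: z = -0.3078 + -0.2214i, |z|^2 = 0.1437
Iter 13: z = -0.4793 + -0.2471i, |z|^2 = 0.2907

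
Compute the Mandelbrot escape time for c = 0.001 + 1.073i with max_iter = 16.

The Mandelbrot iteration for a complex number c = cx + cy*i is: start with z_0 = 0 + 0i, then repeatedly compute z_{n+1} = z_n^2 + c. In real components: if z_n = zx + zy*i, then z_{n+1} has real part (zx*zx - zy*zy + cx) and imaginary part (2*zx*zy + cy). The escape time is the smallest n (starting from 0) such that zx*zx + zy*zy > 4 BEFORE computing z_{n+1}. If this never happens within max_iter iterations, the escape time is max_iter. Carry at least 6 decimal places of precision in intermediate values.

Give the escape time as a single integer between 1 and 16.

z_0 = 0 + 0i, c = 0.0010 + 1.0730i
Iter 1: z = 0.0010 + 1.0730i, |z|^2 = 1.1513
Iter 2: z = -1.1503 + 1.0751i, |z|^2 = 2.4792
Iter 3: z = 0.1683 + -1.4005i, |z|^2 = 1.9898
Iter 4: z = -1.9322 + 0.6015i, |z|^2 = 4.0952
Escaped at iteration 4

Answer: 4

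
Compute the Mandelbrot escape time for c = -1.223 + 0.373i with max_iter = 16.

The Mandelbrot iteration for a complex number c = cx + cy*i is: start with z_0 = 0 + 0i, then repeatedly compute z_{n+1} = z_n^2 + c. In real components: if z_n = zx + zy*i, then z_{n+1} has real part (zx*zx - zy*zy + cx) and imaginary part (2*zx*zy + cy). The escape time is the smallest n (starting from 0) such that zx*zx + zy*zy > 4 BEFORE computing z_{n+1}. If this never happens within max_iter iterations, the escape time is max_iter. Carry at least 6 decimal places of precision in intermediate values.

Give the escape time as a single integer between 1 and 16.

Answer: 8

Derivation:
z_0 = 0 + 0i, c = -1.2230 + 0.3730i
Iter 1: z = -1.2230 + 0.3730i, |z|^2 = 1.6349
Iter 2: z = 0.1336 + -0.5394i, |z|^2 = 0.3088
Iter 3: z = -1.4961 + 0.2289i, |z|^2 = 2.2906
Iter 4: z = 0.9628 + -0.3118i, |z|^2 = 1.0242
Iter 5: z = -0.3933 + -0.2275i, |z|^2 = 0.2064
Iter 6: z = -1.1201 + 0.5519i, |z|^2 = 1.5592
Iter 7: z = -0.2730 + -0.8634i, |z|^2 = 0.8200
Iter 8: z = -1.8940 + 0.8444i, |z|^2 = 4.3002
Escaped at iteration 8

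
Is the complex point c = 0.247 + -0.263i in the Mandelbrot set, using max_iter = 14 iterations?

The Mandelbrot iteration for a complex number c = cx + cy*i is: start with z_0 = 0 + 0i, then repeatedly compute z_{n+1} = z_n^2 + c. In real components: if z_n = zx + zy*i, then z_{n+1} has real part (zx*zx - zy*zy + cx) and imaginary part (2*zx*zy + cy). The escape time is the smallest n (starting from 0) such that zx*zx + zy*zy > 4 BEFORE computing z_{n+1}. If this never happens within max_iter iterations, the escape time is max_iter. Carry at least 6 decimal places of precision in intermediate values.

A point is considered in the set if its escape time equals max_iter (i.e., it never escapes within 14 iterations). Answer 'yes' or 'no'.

z_0 = 0 + 0i, c = 0.2470 + -0.2630i
Iter 1: z = 0.2470 + -0.2630i, |z|^2 = 0.1302
Iter 2: z = 0.2388 + -0.3929i, |z|^2 = 0.2114
Iter 3: z = 0.1497 + -0.4507i, |z|^2 = 0.2255
Iter 4: z = 0.0663 + -0.3979i, |z|^2 = 0.1627
Iter 5: z = 0.0931 + -0.3157i, |z|^2 = 0.1084
Iter 6: z = 0.1560 + -0.3218i, |z|^2 = 0.1279
Iter 7: z = 0.1678 + -0.3634i, |z|^2 = 0.1602
Iter 8: z = 0.1431 + -0.3849i, |z|^2 = 0.1687
Iter 9: z = 0.1193 + -0.3732i, |z|^2 = 0.1535
Iter 10: z = 0.1220 + -0.3520i, |z|^2 = 0.1388
Iter 11: z = 0.1379 + -0.3489i, |z|^2 = 0.1407
Iter 12: z = 0.1443 + -0.3593i, |z|^2 = 0.1499
Iter 13: z = 0.1388 + -0.3667i, |z|^2 = 0.1537
Did not escape in 14 iterations → in set

Answer: yes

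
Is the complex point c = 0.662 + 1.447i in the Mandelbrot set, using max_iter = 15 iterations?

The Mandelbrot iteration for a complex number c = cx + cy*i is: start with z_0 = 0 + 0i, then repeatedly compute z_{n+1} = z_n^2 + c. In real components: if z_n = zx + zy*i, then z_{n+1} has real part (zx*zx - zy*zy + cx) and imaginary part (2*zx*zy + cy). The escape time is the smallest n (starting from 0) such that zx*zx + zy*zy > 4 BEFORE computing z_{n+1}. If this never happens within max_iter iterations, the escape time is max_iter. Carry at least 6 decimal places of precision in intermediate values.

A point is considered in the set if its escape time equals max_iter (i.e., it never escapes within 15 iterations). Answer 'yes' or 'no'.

z_0 = 0 + 0i, c = 0.6620 + 1.4470i
Iter 1: z = 0.6620 + 1.4470i, |z|^2 = 2.5321
Iter 2: z = -0.9936 + 3.3628i, |z|^2 = 12.2958
Escaped at iteration 2

Answer: no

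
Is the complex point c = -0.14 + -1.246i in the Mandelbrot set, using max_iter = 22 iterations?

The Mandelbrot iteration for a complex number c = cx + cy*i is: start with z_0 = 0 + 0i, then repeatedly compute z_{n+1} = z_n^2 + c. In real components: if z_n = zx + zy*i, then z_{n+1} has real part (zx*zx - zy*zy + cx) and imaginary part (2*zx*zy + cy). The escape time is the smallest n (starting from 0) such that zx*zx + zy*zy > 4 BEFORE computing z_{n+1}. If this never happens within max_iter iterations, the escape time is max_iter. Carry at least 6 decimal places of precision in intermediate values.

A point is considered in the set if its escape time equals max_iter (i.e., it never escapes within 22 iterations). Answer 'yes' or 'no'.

z_0 = 0 + 0i, c = -0.1400 + -1.2460i
Iter 1: z = -0.1400 + -1.2460i, |z|^2 = 1.5721
Iter 2: z = -1.6729 + -0.8971i, |z|^2 = 3.6035
Iter 3: z = 1.8538 + 1.7556i, |z|^2 = 6.5188
Escaped at iteration 3

Answer: no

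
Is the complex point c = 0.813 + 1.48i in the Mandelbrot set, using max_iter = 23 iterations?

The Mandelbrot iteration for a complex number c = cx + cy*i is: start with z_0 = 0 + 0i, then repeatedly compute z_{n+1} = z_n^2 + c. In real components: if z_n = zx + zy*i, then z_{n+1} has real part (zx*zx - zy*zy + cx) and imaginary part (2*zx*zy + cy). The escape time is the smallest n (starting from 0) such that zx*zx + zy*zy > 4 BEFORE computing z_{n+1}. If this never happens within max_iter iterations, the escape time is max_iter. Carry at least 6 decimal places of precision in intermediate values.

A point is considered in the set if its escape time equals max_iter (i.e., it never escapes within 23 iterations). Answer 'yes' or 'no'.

z_0 = 0 + 0i, c = 0.8130 + 1.4800i
Iter 1: z = 0.8130 + 1.4800i, |z|^2 = 2.8514
Iter 2: z = -0.7164 + 3.8865i, |z|^2 = 15.6180
Escaped at iteration 2

Answer: no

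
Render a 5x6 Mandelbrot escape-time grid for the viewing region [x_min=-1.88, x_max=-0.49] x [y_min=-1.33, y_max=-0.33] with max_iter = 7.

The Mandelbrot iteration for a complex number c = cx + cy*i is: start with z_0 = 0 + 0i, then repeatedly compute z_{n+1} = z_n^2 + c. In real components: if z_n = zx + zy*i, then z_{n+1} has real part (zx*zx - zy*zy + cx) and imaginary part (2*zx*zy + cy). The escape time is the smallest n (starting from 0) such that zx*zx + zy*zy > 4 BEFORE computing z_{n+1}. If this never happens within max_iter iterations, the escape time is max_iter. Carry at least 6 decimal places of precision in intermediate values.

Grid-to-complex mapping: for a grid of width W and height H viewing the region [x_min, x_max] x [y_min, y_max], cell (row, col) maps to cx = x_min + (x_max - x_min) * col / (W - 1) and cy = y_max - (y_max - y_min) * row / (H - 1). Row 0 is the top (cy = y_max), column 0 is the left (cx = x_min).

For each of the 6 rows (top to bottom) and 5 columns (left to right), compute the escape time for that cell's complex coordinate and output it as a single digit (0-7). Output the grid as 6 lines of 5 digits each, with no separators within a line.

(row=0, col=0): c = -1.8800 + -0.3300i → escape time 3
(row=0, col=1): c = -1.5325 + -0.3300i → escape time 4
(row=0, col=2): c = -1.1850 + -0.3300i → escape time 7
(row=0, col=3): c = -0.8375 + -0.3300i → escape time 7
(row=0, col=4): c = -0.4900 + -0.3300i → escape time 7
(row=1, col=0): c = -1.8800 + -0.5300i → escape time 2
(row=1, col=1): c = -1.5325 + -0.5300i → escape time 3
(row=1, col=2): c = -1.1850 + -0.5300i → escape time 4
(row=1, col=3): c = -0.8375 + -0.5300i → escape time 5
(row=1, col=4): c = -0.4900 + -0.5300i → escape time 7
(row=2, col=0): c = -1.8800 + -0.7300i → escape time 1
(row=2, col=1): c = -1.5325 + -0.7300i → escape time 3
(row=2, col=2): c = -1.1850 + -0.7300i → escape time 3
(row=2, col=3): c = -0.8375 + -0.7300i → escape time 4
(row=2, col=4): c = -0.4900 + -0.7300i → escape time 6
(row=3, col=0): c = -1.8800 + -0.9300i → escape time 1
(row=3, col=1): c = -1.5325 + -0.9300i → escape time 3
(row=3, col=2): c = -1.1850 + -0.9300i → escape time 3
(row=3, col=3): c = -0.8375 + -0.9300i → escape time 3
(row=3, col=4): c = -0.4900 + -0.9300i → escape time 4
(row=4, col=0): c = -1.8800 + -1.1300i → escape time 1
(row=4, col=1): c = -1.5325 + -1.1300i → escape time 2
(row=4, col=2): c = -1.1850 + -1.1300i → escape time 3
(row=4, col=3): c = -0.8375 + -1.1300i → escape time 3
(row=4, col=4): c = -0.4900 + -1.1300i → escape time 3
(row=5, col=0): c = -1.8800 + -1.3300i → escape time 1
(row=5, col=1): c = -1.5325 + -1.3300i → escape time 1
(row=5, col=2): c = -1.1850 + -1.3300i → escape time 2
(row=5, col=3): c = -0.8375 + -1.3300i → escape time 2
(row=5, col=4): c = -0.4900 + -1.3300i → escape time 2

Answer: 34777
23457
13346
13334
12333
11222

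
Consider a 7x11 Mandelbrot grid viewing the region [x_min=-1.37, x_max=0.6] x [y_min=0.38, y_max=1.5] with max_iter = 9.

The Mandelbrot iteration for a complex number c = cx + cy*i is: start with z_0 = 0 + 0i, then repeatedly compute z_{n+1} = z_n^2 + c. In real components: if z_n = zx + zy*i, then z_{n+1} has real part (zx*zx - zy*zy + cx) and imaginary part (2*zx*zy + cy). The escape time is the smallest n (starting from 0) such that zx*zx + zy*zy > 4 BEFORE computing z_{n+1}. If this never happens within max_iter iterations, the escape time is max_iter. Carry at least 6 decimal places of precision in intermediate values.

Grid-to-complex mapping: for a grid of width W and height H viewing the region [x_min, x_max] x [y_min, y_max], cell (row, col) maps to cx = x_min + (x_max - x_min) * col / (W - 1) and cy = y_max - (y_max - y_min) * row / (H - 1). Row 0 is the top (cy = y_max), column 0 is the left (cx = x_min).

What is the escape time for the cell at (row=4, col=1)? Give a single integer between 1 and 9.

Answer: 3

Derivation:
z_0 = 0 + 0i, c = -1.0417 + 1.0520i
Iter 1: z = -1.0417 + 1.0520i, |z|^2 = 2.1918
Iter 2: z = -1.0633 + -1.1397i, |z|^2 = 2.4294
Iter 3: z = -1.2099 + 3.4756i, |z|^2 = 13.5438
Escaped at iteration 3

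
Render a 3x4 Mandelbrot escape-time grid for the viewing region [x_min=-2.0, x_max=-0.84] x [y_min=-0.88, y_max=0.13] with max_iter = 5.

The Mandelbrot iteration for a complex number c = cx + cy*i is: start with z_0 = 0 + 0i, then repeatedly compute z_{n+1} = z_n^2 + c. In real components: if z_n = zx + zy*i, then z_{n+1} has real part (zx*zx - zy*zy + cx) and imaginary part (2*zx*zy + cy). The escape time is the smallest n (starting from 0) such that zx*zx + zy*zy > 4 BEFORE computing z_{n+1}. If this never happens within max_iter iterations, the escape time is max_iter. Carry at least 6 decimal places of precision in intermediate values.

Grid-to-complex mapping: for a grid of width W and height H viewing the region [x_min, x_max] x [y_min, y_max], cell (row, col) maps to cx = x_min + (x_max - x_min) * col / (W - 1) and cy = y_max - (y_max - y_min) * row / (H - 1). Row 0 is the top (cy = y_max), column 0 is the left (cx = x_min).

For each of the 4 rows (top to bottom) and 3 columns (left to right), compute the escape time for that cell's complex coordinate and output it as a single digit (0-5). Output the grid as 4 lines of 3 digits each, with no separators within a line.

Answer: 155
155
135
133

Derivation:
(row=0, col=0): c = -2.0000 + 0.1300i → escape time 1
(row=0, col=1): c = -1.4200 + 0.1300i → escape time 5
(row=0, col=2): c = -0.8400 + 0.1300i → escape time 5
(row=1, col=0): c = -2.0000 + -0.2067i → escape time 1
(row=1, col=1): c = -1.4200 + -0.2067i → escape time 5
(row=1, col=2): c = -0.8400 + -0.2067i → escape time 5
(row=2, col=0): c = -2.0000 + -0.5433i → escape time 1
(row=2, col=1): c = -1.4200 + -0.5433i → escape time 3
(row=2, col=2): c = -0.8400 + -0.5433i → escape time 5
(row=3, col=0): c = -2.0000 + -0.8800i → escape time 1
(row=3, col=1): c = -1.4200 + -0.8800i → escape time 3
(row=3, col=2): c = -0.8400 + -0.8800i → escape time 3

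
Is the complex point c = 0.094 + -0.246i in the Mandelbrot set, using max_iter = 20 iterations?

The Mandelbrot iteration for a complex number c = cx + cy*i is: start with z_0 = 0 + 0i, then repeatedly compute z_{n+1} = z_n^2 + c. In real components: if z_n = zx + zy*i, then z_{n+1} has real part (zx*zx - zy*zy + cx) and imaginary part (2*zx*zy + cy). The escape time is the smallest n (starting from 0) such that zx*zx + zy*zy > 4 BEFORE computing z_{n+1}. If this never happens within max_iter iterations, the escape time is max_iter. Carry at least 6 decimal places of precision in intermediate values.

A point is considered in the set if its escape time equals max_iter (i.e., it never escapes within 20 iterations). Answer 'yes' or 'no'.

z_0 = 0 + 0i, c = 0.0940 + -0.2460i
Iter 1: z = 0.0940 + -0.2460i, |z|^2 = 0.0694
Iter 2: z = 0.0423 + -0.2922i, |z|^2 = 0.0872
Iter 3: z = 0.0104 + -0.2707i, |z|^2 = 0.0734
Iter 4: z = 0.0208 + -0.2516i, |z|^2 = 0.0637
Iter 5: z = 0.0311 + -0.2565i, |z|^2 = 0.0667
Iter 6: z = 0.0292 + -0.2620i, |z|^2 = 0.0695
Iter 7: z = 0.0262 + -0.2613i, |z|^2 = 0.0690
Iter 8: z = 0.0264 + -0.2597i, |z|^2 = 0.0681
Iter 9: z = 0.0273 + -0.2597i, |z|^2 = 0.0682
Iter 10: z = 0.0273 + -0.2602i, |z|^2 = 0.0684
Iter 11: z = 0.0271 + -0.2602i, |z|^2 = 0.0684
Iter 12: z = 0.0270 + -0.2601i, |z|^2 = 0.0684
Iter 13: z = 0.0271 + -0.2601i, |z|^2 = 0.0684
Iter 14: z = 0.0271 + -0.2601i, |z|^2 = 0.0684
Iter 15: z = 0.0271 + -0.2601i, |z|^2 = 0.0684
Iter 16: z = 0.0271 + -0.2601i, |z|^2 = 0.0684
Iter 17: z = 0.0271 + -0.2601i, |z|^2 = 0.0684
Iter 18: z = 0.0271 + -0.2601i, |z|^2 = 0.0684
Iter 19: z = 0.0271 + -0.2601i, |z|^2 = 0.0684
Did not escape in 20 iterations → in set

Answer: yes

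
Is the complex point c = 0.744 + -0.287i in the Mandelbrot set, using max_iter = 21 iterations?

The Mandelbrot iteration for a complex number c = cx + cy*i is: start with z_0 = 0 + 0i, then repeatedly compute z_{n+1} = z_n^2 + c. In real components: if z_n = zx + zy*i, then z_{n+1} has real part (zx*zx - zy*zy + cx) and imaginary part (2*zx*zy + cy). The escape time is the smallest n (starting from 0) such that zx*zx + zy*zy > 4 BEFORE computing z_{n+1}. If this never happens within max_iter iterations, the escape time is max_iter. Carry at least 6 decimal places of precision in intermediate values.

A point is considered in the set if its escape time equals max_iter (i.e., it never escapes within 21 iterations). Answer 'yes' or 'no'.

Answer: no

Derivation:
z_0 = 0 + 0i, c = 0.7440 + -0.2870i
Iter 1: z = 0.7440 + -0.2870i, |z|^2 = 0.6359
Iter 2: z = 1.2152 + -0.7141i, |z|^2 = 1.9865
Iter 3: z = 1.7108 + -2.0224i, |z|^2 = 7.0168
Escaped at iteration 3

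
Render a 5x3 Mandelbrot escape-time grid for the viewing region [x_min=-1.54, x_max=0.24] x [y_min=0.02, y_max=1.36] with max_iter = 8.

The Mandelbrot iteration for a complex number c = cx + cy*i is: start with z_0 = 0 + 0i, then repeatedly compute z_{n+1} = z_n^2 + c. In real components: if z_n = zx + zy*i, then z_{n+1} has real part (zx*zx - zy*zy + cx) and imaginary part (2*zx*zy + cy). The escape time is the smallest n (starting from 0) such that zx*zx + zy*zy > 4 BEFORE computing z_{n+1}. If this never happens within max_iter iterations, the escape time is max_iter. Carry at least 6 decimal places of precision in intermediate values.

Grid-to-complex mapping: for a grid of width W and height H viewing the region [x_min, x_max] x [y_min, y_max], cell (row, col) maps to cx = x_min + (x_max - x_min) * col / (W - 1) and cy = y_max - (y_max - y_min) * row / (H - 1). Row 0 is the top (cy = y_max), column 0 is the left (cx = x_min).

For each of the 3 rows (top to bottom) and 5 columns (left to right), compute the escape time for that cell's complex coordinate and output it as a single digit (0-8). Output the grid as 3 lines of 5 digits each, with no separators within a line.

Answer: 12222
33686
88888

Derivation:
(row=0, col=0): c = -1.5400 + 1.3600i → escape time 1
(row=0, col=1): c = -1.0950 + 1.3600i → escape time 2
(row=0, col=2): c = -0.6500 + 1.3600i → escape time 2
(row=0, col=3): c = -0.2050 + 1.3600i → escape time 2
(row=0, col=4): c = 0.2400 + 1.3600i → escape time 2
(row=1, col=0): c = -1.5400 + 0.6900i → escape time 3
(row=1, col=1): c = -1.0950 + 0.6900i → escape time 3
(row=1, col=2): c = -0.6500 + 0.6900i → escape time 6
(row=1, col=3): c = -0.2050 + 0.6900i → escape time 8
(row=1, col=4): c = 0.2400 + 0.6900i → escape time 6
(row=2, col=0): c = -1.5400 + 0.0200i → escape time 8
(row=2, col=1): c = -1.0950 + 0.0200i → escape time 8
(row=2, col=2): c = -0.6500 + 0.0200i → escape time 8
(row=2, col=3): c = -0.2050 + 0.0200i → escape time 8
(row=2, col=4): c = 0.2400 + 0.0200i → escape time 8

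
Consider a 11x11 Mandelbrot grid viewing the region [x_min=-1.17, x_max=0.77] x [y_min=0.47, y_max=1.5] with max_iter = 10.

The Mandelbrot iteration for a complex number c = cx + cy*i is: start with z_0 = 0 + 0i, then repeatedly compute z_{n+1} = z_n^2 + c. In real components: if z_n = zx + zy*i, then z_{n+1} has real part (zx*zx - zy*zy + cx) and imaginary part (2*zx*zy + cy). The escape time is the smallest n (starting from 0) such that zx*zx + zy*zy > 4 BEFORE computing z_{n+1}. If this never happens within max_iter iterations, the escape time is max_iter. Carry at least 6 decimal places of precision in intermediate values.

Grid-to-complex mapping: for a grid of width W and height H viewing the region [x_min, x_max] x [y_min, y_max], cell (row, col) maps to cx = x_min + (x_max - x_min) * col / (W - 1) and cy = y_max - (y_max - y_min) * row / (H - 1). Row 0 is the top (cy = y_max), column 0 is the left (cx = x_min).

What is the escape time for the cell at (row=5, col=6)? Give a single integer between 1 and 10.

z_0 = 0 + 0i, c = -0.0060 + 0.9850i
Iter 1: z = -0.0060 + 0.9850i, |z|^2 = 0.9703
Iter 2: z = -0.9762 + 0.9732i, |z|^2 = 1.9000
Iter 3: z = -0.0001 + -0.9150i, |z|^2 = 0.8373
Iter 4: z = -0.8433 + 0.9852i, |z|^2 = 1.6818
Iter 5: z = -0.2656 + -0.6766i, |z|^2 = 0.5284
Iter 6: z = -0.3933 + 1.3445i, |z|^2 = 1.9622
Iter 7: z = -1.6589 + -0.0724i, |z|^2 = 2.7573
Iter 8: z = 2.7408 + 1.2254i, |z|^2 = 9.0137
Escaped at iteration 8

Answer: 8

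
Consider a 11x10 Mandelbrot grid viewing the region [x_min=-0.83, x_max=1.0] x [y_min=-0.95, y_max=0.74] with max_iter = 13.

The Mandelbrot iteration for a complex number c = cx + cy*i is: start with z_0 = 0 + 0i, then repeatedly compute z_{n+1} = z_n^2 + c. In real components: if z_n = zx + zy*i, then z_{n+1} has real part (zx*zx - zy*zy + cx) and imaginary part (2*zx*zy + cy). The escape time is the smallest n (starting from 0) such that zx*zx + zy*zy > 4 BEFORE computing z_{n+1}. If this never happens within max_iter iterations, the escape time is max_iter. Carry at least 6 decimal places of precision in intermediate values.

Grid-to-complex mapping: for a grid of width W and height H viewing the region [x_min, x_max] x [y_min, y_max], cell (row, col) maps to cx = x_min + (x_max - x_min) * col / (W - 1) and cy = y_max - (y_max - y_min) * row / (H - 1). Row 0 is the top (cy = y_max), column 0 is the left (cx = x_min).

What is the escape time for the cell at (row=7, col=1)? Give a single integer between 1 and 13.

Answer: 8

Derivation:
z_0 = 0 + 0i, c = -0.6470 + -0.5744i
Iter 1: z = -0.6470 + -0.5744i, |z|^2 = 0.7486
Iter 2: z = -0.5584 + 0.1689i, |z|^2 = 0.3403
Iter 3: z = -0.3637 + -0.7630i, |z|^2 = 0.7145
Iter 4: z = -1.0969 + -0.0193i, |z|^2 = 1.2037
Iter 5: z = 0.5559 + -0.5320i, |z|^2 = 0.5921
Iter 6: z = -0.6210 + -1.1659i, |z|^2 = 1.7450
Iter 7: z = -1.6207 + 0.8736i, |z|^2 = 3.3901
Iter 8: z = 1.2166 + -3.4063i, |z|^2 = 13.0832
Escaped at iteration 8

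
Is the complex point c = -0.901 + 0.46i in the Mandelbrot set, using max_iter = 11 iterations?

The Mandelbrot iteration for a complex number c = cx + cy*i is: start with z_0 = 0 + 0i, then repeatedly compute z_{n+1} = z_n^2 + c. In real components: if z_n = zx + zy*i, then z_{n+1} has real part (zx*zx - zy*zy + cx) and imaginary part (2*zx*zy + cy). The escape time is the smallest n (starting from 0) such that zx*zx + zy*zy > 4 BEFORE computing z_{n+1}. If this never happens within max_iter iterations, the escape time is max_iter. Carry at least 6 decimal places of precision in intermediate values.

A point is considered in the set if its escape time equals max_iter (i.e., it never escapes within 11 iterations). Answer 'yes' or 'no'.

z_0 = 0 + 0i, c = -0.9010 + 0.4600i
Iter 1: z = -0.9010 + 0.4600i, |z|^2 = 1.0234
Iter 2: z = -0.3008 + -0.3689i, |z|^2 = 0.2266
Iter 3: z = -0.9466 + 0.6819i, |z|^2 = 1.3611
Iter 4: z = -0.4700 + -0.8311i, |z|^2 = 0.9116
Iter 5: z = -1.3708 + 1.2411i, |z|^2 = 3.4196
Iter 6: z = -0.5622 + -2.9428i, |z|^2 = 8.9762
Escaped at iteration 6

Answer: no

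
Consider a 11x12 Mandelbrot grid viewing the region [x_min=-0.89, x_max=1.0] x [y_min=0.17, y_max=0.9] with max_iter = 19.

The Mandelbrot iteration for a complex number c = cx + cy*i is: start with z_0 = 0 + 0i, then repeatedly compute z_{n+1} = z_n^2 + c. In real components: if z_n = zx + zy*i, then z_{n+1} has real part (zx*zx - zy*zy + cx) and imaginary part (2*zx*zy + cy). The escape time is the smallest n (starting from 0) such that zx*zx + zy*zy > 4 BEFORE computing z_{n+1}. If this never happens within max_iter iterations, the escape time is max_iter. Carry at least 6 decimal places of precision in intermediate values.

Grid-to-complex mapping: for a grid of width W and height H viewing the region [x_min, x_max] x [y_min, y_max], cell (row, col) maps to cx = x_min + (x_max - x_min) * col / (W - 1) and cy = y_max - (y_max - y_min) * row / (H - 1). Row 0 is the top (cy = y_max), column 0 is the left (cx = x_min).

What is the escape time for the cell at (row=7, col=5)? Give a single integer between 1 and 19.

Answer: 19

Derivation:
z_0 = 0 + 0i, c = 0.0550 + 0.4355i
Iter 1: z = 0.0550 + 0.4355i, |z|^2 = 0.1926
Iter 2: z = -0.1316 + 0.4834i, |z|^2 = 0.2509
Iter 3: z = -0.1613 + 0.3082i, |z|^2 = 0.1210
Iter 4: z = -0.0140 + 0.3360i, |z|^2 = 0.1131
Iter 5: z = -0.0577 + 0.4261i, |z|^2 = 0.1849
Iter 6: z = -0.1232 + 0.3863i, |z|^2 = 0.1644
Iter 7: z = -0.0790 + 0.3403i, |z|^2 = 0.1220
Iter 8: z = -0.0545 + 0.3817i, |z|^2 = 0.1486
Iter 9: z = -0.0877 + 0.3938i, |z|^2 = 0.1628
Iter 10: z = -0.0924 + 0.3664i, |z|^2 = 0.1428
Iter 11: z = -0.0707 + 0.3677i, |z|^2 = 0.1402
Iter 12: z = -0.0752 + 0.3835i, |z|^2 = 0.1527
Iter 13: z = -0.0864 + 0.3778i, |z|^2 = 0.1502
Iter 14: z = -0.0802 + 0.3702i, |z|^2 = 0.1435
Iter 15: z = -0.0756 + 0.3760i, |z|^2 = 0.1471
Iter 16: z = -0.0807 + 0.3786i, |z|^2 = 0.1498
Iter 17: z = -0.0818 + 0.3744i, |z|^2 = 0.1468
Iter 18: z = -0.0784 + 0.3742i, |z|^2 = 0.1462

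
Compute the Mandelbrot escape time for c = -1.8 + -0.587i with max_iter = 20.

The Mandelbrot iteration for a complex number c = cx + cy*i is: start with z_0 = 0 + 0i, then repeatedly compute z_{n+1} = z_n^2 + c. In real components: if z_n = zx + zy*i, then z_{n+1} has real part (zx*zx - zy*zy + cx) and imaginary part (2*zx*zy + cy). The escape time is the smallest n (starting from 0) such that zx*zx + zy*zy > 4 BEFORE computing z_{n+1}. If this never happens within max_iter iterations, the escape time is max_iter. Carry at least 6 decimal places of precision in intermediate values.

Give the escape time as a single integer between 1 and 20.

Answer: 3

Derivation:
z_0 = 0 + 0i, c = -1.8000 + -0.5870i
Iter 1: z = -1.8000 + -0.5870i, |z|^2 = 3.5846
Iter 2: z = 1.0954 + 1.5262i, |z|^2 = 3.5293
Iter 3: z = -2.9293 + 2.7567i, |z|^2 = 16.1803
Escaped at iteration 3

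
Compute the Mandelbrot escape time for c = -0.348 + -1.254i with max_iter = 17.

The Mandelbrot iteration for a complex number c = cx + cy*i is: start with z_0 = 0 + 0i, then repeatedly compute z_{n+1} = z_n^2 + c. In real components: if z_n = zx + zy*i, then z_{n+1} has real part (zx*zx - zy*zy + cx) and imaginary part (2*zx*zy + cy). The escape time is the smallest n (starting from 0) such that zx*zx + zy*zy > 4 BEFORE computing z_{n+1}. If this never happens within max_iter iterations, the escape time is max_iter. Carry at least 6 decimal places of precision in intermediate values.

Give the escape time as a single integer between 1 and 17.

Answer: 3

Derivation:
z_0 = 0 + 0i, c = -0.3480 + -1.2540i
Iter 1: z = -0.3480 + -1.2540i, |z|^2 = 1.6936
Iter 2: z = -1.7994 + -0.3812i, |z|^2 = 3.3832
Iter 3: z = 2.7446 + 0.1179i, |z|^2 = 7.5465
Escaped at iteration 3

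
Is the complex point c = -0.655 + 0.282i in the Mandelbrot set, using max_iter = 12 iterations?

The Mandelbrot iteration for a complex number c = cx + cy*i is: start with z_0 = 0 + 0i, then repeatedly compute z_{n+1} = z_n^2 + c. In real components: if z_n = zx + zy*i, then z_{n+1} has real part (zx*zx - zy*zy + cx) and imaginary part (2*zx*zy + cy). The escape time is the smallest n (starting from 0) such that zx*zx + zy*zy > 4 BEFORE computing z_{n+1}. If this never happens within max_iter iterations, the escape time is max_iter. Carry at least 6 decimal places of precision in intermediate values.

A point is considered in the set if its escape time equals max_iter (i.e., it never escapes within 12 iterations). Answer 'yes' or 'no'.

Answer: yes

Derivation:
z_0 = 0 + 0i, c = -0.6550 + 0.2820i
Iter 1: z = -0.6550 + 0.2820i, |z|^2 = 0.5085
Iter 2: z = -0.3055 + -0.0874i, |z|^2 = 0.1010
Iter 3: z = -0.5693 + 0.3354i, |z|^2 = 0.4366
Iter 4: z = -0.4434 + -0.0999i, |z|^2 = 0.2066
Iter 5: z = -0.4684 + 0.3706i, |z|^2 = 0.3567
Iter 6: z = -0.5730 + -0.0652i, |z|^2 = 0.3325
Iter 7: z = -0.3310 + 0.3567i, |z|^2 = 0.2368
Iter 8: z = -0.6727 + 0.0459i, |z|^2 = 0.4546
Iter 9: z = -0.2046 + 0.2203i, |z|^2 = 0.0904
Iter 10: z = -0.6616 + 0.1919i, |z|^2 = 0.4746
Iter 11: z = -0.2540 + 0.0281i, |z|^2 = 0.0653
Did not escape in 12 iterations → in set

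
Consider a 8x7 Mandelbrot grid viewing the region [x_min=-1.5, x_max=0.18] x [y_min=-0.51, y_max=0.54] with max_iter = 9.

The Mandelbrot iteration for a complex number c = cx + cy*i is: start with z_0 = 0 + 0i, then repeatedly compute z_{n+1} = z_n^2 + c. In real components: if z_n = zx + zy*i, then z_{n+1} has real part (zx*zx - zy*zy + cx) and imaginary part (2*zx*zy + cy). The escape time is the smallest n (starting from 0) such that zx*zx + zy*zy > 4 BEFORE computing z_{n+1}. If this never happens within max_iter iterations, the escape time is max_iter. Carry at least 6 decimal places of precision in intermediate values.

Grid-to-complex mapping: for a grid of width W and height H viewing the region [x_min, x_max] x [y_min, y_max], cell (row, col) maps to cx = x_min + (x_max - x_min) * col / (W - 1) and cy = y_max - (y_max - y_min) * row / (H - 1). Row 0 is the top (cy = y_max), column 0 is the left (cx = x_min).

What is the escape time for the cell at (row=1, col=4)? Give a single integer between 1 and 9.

Answer: 9

Derivation:
z_0 = 0 + 0i, c = -0.5400 + 0.3650i
Iter 1: z = -0.5400 + 0.3650i, |z|^2 = 0.4248
Iter 2: z = -0.3816 + -0.0292i, |z|^2 = 0.1465
Iter 3: z = -0.3952 + 0.3873i, |z|^2 = 0.3062
Iter 4: z = -0.5338 + 0.0589i, |z|^2 = 0.2884
Iter 5: z = -0.2585 + 0.3021i, |z|^2 = 0.1581
Iter 6: z = -0.5645 + 0.2088i, |z|^2 = 0.3622
Iter 7: z = -0.2650 + 0.1293i, |z|^2 = 0.0869
Iter 8: z = -0.4865 + 0.2965i, |z|^2 = 0.3246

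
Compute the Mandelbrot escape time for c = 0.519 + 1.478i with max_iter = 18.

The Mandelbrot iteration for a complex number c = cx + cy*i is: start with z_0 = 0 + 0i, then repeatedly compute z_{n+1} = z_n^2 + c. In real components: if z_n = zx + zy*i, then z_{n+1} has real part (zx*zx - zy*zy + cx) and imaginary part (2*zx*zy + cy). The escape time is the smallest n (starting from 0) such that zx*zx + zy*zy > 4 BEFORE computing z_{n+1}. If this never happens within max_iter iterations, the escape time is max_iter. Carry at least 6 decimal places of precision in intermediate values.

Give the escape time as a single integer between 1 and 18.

Answer: 2

Derivation:
z_0 = 0 + 0i, c = 0.5190 + 1.4780i
Iter 1: z = 0.5190 + 1.4780i, |z|^2 = 2.4538
Iter 2: z = -1.3961 + 3.0122i, |z|^2 = 11.0223
Escaped at iteration 2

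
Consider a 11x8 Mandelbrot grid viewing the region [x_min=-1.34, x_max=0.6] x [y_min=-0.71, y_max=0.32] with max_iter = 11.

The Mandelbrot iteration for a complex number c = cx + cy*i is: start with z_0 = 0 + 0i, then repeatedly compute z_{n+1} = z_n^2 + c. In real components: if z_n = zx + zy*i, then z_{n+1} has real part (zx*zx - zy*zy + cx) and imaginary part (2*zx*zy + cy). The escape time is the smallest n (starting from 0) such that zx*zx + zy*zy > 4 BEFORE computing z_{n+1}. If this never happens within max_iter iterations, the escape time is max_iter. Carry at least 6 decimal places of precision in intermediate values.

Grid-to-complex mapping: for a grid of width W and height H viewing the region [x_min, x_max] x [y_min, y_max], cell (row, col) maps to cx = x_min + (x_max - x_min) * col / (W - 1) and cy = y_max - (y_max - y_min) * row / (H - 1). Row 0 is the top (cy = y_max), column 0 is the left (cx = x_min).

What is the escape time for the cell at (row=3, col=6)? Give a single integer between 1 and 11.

z_0 = 0 + 0i, c = -0.1760 + -0.1214i
Iter 1: z = -0.1760 + -0.1214i, |z|^2 = 0.0457
Iter 2: z = -0.1598 + -0.0787i, |z|^2 = 0.0317
Iter 3: z = -0.1567 + -0.0963i, |z|^2 = 0.0338
Iter 4: z = -0.1607 + -0.0913i, |z|^2 = 0.0342
Iter 5: z = -0.1585 + -0.0921i, |z|^2 = 0.0336
Iter 6: z = -0.1594 + -0.0922i, |z|^2 = 0.0339
Iter 7: z = -0.1591 + -0.0920i, |z|^2 = 0.0338
Iter 8: z = -0.1592 + -0.0921i, |z|^2 = 0.0338
Iter 9: z = -0.1592 + -0.0921i, |z|^2 = 0.0338
Iter 10: z = -0.1592 + -0.0921i, |z|^2 = 0.0338

Answer: 11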